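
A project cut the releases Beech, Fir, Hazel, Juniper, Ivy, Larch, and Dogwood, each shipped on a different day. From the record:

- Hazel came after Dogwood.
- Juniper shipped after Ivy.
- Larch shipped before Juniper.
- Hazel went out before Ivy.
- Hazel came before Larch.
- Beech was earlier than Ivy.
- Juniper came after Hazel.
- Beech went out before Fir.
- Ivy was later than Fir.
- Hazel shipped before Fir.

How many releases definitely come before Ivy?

4

Directly stated before Ivy: Beech, Fir, and Hazel.
Dogwood reaches Ivy via Dogwood → Hazel → Ivy.
No chain forces Larch (or any of the others) ahead of Ivy.
That's Beech, Dogwood, Fir, and Hazel — 4 in all.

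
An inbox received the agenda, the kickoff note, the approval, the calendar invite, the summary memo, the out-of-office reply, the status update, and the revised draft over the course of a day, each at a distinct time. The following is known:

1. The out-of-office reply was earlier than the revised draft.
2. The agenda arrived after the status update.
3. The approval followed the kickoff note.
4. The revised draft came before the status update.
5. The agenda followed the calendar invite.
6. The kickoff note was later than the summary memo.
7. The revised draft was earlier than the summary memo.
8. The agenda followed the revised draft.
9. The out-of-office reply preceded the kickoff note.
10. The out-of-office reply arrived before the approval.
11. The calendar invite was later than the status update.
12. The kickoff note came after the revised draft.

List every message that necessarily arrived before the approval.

the kickoff note, the out-of-office reply, the revised draft, the summary memo

Directly stated before the approval: the kickoff note and the out-of-office reply.
The revised draft reaches the approval via the revised draft → the kickoff note → the approval.
The summary memo reaches the approval via the summary memo → the kickoff note → the approval.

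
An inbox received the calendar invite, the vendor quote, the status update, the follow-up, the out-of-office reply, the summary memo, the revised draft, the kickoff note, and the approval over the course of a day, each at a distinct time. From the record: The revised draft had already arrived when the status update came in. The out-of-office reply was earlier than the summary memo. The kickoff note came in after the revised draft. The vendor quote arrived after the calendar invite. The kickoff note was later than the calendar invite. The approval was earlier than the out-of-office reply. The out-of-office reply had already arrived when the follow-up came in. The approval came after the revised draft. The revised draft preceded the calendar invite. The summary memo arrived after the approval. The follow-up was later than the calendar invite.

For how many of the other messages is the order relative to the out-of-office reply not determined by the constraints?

Forced before the out-of-office reply: the approval and the revised draft; forced after the out-of-office reply: the follow-up and the summary memo.
That leaves the calendar invite, the kickoff note, the status update, and the vendor quote with no forced order relative to the out-of-office reply — 4.

4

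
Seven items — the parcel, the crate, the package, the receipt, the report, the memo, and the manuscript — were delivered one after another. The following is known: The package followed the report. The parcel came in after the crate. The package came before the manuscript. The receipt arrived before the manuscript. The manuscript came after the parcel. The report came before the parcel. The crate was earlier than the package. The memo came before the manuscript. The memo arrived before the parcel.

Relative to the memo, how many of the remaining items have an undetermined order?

Forced after the memo: the manuscript and the parcel.
That leaves the crate, the package, the receipt, and the report with no forced order relative to the memo — 4.

4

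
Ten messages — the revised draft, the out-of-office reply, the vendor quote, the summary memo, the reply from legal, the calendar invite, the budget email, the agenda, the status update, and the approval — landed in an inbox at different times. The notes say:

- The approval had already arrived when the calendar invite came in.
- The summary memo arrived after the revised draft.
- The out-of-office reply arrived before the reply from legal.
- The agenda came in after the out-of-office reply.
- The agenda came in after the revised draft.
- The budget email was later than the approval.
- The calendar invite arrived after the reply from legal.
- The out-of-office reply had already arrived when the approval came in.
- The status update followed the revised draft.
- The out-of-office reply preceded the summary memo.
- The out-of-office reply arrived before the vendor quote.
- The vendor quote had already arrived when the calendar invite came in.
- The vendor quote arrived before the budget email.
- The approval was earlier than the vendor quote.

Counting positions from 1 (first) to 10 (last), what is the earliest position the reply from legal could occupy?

The out-of-office reply must come before the reply from legal — 1 forced predecessor.
Nothing else is forced ahead of the reply from legal, so its earliest slot is position 1 + 1 = 2.

2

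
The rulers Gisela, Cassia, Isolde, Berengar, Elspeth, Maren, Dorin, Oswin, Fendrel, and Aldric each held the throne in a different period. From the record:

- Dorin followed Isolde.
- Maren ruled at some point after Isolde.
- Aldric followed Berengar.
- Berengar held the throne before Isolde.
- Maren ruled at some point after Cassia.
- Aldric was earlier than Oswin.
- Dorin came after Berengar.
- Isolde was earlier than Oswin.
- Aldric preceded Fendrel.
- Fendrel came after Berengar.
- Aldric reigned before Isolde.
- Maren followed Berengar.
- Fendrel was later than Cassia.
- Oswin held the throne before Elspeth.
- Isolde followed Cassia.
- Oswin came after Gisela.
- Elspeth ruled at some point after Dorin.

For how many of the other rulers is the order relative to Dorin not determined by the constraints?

Forced before Dorin: Aldric, Berengar, Cassia, and Isolde; forced after Dorin: Elspeth.
That leaves Fendrel, Gisela, Maren, and Oswin with no forced order relative to Dorin — 4.

4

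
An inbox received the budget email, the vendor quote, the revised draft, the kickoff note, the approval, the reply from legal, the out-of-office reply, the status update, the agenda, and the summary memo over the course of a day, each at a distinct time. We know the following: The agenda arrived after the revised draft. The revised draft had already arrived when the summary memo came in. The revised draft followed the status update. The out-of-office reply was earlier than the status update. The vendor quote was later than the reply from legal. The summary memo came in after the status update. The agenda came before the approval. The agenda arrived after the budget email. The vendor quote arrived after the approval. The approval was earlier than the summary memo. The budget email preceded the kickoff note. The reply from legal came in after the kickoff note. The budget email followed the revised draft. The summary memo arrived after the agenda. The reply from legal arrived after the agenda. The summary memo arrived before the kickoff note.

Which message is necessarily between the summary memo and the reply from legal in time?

the kickoff note

Tracing the constraints gives the summary memo → the kickoff note → the reply from legal, so the kickoff note sits after the summary memo and before the reply from legal.
No other message is forced both after the summary memo and before the reply from legal.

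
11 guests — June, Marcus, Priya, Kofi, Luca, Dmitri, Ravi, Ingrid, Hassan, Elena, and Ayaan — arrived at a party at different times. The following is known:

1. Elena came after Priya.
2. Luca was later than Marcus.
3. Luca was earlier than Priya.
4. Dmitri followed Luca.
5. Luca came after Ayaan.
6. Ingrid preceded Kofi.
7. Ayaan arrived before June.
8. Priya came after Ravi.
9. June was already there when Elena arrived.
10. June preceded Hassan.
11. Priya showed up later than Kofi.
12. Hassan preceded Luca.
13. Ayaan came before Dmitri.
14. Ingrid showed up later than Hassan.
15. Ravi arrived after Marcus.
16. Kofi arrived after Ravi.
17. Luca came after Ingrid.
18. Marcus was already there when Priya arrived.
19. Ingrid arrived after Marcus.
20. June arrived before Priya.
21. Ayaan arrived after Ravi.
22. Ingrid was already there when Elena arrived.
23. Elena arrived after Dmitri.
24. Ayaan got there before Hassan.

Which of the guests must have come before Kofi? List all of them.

Ayaan, Hassan, Ingrid, June, Marcus, Ravi

Directly stated before Kofi: Ingrid and Ravi.
Ayaan reaches Kofi via Ayaan → Hassan → Ingrid → Kofi.
Hassan reaches Kofi via Hassan → Ingrid → Kofi.
June reaches Kofi via June → Hassan → Ingrid → Kofi.
Likewise Marcus reaches Kofi by chaining the stated constraints.
No chain forces Elena (or any of the others) ahead of Kofi.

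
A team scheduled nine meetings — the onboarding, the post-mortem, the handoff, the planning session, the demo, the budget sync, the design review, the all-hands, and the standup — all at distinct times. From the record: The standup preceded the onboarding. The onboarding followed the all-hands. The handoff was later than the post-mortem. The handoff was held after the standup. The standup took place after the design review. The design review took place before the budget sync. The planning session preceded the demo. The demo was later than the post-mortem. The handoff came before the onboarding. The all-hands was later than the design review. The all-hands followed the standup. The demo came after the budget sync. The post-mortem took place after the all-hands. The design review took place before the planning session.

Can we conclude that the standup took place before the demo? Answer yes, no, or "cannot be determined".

yes

Chain the constraints: the standup → the all-hands → the post-mortem → the demo. Each link is directly stated, so the standup comes before the demo.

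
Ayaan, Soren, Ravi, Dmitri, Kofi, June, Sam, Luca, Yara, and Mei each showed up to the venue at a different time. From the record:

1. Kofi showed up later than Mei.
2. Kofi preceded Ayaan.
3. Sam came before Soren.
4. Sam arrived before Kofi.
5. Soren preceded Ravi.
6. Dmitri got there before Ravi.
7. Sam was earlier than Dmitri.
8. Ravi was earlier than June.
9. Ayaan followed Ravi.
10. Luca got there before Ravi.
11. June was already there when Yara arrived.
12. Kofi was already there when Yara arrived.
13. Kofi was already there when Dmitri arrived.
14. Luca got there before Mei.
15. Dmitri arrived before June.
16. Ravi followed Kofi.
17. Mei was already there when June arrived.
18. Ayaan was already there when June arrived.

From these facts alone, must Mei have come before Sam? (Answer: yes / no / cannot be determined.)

No chain of stated constraints runs from Mei to Sam, and none runs from Sam to Mei either.
So the relative order of Mei and Sam is not fixed by the given facts.

cannot be determined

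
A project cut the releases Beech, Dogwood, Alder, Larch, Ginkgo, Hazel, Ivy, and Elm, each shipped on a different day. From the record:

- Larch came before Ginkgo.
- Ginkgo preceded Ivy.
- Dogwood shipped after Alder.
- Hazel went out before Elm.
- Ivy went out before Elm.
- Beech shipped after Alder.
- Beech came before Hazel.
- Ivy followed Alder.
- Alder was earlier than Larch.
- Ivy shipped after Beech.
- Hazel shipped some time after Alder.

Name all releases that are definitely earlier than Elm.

Alder, Beech, Ginkgo, Hazel, Ivy, Larch

Directly stated before Elm: Hazel and Ivy.
Alder reaches Elm via Alder → Ivy → Elm.
Beech reaches Elm via Beech → Ivy → Elm.
Ginkgo reaches Elm via Ginkgo → Ivy → Elm.
Likewise Larch reaches Elm by chaining the stated constraints.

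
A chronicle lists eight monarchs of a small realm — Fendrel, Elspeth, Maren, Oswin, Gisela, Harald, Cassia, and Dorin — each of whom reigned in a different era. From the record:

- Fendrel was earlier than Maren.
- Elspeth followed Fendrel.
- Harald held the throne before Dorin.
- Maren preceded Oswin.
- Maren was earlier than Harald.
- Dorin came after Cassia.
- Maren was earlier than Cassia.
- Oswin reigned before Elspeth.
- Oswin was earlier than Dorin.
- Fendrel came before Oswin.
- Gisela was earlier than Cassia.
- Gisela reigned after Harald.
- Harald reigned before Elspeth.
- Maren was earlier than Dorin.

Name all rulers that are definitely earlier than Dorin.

Cassia, Fendrel, Gisela, Harald, Maren, Oswin

Directly stated before Dorin: Cassia, Harald, Maren, and Oswin.
Fendrel reaches Dorin via Fendrel → Oswin → Dorin.
Gisela reaches Dorin via Gisela → Cassia → Dorin.
No chain forces Elspeth ahead of Dorin.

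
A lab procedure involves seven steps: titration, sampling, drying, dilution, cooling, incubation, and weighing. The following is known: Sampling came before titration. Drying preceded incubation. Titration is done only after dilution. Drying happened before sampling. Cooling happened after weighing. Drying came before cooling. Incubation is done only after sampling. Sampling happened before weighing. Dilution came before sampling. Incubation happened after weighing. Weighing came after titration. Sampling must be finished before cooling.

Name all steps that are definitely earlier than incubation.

Directly stated before incubation: drying, sampling, and weighing.
Dilution reaches incubation via dilution → sampling → incubation.
Titration reaches incubation via titration → weighing → incubation.

dilution, drying, sampling, titration, weighing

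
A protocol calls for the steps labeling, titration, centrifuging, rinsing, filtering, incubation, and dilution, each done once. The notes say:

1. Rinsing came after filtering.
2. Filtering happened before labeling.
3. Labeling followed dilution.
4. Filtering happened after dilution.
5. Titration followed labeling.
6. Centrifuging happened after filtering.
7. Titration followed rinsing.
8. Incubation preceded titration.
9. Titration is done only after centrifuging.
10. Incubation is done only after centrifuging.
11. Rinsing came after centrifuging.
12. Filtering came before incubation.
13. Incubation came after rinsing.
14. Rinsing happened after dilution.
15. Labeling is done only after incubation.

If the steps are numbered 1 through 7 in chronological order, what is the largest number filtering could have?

2

Filtering must come before centrifuging, incubation, labeling, rinsing, and titration — 5 steps forced after it.
Everything else can be placed before filtering in some valid order, so filtering can sit as late as position 7 − 5 = 2.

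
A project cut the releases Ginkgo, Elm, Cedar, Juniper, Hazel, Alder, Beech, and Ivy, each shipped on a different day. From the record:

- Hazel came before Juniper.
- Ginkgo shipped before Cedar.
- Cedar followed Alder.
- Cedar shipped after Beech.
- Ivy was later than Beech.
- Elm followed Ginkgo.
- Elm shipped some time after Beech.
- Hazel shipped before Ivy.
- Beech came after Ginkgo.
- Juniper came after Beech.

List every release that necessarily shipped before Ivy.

Beech, Ginkgo, Hazel

Directly stated before Ivy: Beech and Hazel.
Ginkgo reaches Ivy via Ginkgo → Beech → Ivy.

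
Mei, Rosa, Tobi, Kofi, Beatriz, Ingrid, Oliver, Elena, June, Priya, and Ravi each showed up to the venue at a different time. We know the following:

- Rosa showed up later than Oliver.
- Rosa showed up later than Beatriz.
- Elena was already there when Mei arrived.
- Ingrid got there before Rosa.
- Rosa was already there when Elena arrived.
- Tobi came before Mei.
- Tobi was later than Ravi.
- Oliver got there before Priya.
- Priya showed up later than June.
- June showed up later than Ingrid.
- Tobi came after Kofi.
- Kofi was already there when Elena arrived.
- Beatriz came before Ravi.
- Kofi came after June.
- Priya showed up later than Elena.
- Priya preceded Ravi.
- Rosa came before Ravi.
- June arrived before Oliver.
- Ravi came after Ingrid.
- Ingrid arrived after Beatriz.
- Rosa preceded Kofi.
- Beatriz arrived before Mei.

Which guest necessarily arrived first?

Beatriz has a chain of constraints placing them before every other guest, so Beatriz must be first.

Beatriz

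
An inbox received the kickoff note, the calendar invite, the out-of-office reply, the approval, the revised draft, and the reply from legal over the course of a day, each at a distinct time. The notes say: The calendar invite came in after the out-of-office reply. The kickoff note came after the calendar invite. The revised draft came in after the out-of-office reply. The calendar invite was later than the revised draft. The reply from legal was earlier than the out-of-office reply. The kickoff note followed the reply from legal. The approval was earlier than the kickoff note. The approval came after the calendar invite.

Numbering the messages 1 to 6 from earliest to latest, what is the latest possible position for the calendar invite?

The calendar invite must come before the approval and the kickoff note — 2 messages forced after it.
Everything else can be placed before the calendar invite in some valid order, so the calendar invite can sit as late as position 6 − 2 = 4.

4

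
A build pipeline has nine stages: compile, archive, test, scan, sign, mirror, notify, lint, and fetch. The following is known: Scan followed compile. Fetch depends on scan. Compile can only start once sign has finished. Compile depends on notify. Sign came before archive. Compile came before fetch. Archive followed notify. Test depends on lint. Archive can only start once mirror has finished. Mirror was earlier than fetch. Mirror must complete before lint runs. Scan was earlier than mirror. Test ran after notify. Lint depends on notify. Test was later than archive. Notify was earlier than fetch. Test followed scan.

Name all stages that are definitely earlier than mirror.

compile, notify, scan, sign

Directly stated before mirror: scan.
Compile reaches mirror via compile → scan → mirror.
Notify reaches mirror via notify → compile → scan → mirror.
Sign reaches mirror via sign → compile → scan → mirror.
No chain forces test (or any of the others) ahead of mirror.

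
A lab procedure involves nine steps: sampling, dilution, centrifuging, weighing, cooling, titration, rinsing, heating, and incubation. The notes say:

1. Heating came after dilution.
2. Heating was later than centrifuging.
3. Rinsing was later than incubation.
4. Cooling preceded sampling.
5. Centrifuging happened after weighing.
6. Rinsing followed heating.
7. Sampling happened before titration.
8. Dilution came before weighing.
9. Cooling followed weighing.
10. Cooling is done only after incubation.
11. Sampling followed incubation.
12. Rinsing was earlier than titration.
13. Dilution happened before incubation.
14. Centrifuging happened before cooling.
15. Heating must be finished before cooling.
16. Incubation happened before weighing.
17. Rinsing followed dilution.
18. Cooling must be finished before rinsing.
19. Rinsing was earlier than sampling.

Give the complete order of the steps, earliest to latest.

dilution, incubation, weighing, centrifuging, heating, cooling, rinsing, sampling, titration

The constraints fix every adjacent pair, so only one ordering works:
dilution → incubation → weighing → centrifuging → heating → cooling → rinsing → sampling → titration.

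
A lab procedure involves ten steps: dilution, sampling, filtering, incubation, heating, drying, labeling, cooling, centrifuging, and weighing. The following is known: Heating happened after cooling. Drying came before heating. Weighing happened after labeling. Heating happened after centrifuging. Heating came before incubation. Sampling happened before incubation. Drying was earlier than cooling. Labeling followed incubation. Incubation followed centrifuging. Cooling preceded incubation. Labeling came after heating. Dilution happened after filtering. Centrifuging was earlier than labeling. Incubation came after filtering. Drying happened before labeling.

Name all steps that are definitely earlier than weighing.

Directly stated before weighing: labeling.
Centrifuging reaches weighing via centrifuging → labeling → weighing.
Cooling reaches weighing via cooling → incubation → labeling → weighing.
Drying reaches weighing via drying → labeling → weighing.
Likewise filtering, heating, incubation, and sampling each reach weighing by chaining the stated constraints.

centrifuging, cooling, drying, filtering, heating, incubation, labeling, sampling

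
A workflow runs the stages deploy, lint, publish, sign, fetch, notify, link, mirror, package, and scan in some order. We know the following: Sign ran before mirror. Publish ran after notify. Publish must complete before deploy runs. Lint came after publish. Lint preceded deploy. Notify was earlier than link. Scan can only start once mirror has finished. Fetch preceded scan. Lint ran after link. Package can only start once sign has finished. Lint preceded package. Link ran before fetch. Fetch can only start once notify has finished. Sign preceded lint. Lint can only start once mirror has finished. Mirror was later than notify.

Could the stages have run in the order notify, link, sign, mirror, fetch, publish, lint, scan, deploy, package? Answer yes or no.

Check each stated constraint against the proposed order — e.g. link is ahead of lint; sign is ahead of package. Every pair is in the required order; nothing is violated.

yes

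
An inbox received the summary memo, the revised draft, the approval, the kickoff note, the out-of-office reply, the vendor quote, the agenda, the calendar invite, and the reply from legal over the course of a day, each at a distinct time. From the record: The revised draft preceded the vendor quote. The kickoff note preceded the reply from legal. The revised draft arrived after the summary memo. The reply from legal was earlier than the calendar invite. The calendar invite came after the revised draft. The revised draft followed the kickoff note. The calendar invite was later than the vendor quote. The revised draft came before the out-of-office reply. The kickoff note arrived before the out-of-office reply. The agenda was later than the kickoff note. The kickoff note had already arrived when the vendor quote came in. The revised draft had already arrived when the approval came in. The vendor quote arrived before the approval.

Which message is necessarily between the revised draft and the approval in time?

the vendor quote

Tracing the constraints gives the revised draft → the vendor quote → the approval, so the vendor quote sits after the revised draft and before the approval.
No other message is forced both after the revised draft and before the approval.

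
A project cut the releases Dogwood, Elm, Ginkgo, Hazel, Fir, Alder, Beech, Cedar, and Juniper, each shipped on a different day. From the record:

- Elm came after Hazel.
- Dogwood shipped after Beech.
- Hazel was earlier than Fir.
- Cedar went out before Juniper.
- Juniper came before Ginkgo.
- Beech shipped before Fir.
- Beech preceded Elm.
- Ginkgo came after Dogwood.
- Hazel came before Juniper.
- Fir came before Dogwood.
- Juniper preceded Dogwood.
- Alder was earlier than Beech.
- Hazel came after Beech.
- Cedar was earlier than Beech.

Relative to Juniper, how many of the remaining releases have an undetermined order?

Forced before Juniper: Alder, Beech, Cedar, and Hazel; forced after Juniper: Dogwood and Ginkgo.
That leaves Elm and Fir with no forced order relative to Juniper — 2.

2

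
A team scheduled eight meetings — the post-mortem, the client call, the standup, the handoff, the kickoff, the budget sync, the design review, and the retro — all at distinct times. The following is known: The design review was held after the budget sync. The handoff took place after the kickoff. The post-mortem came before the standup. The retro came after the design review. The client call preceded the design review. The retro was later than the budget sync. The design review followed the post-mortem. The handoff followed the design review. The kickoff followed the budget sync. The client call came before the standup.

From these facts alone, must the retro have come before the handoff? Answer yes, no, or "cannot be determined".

cannot be determined

No chain of stated constraints runs from the retro to the handoff, and none runs from the handoff to the retro either.
So the relative order of the retro and the handoff is not fixed by the given facts.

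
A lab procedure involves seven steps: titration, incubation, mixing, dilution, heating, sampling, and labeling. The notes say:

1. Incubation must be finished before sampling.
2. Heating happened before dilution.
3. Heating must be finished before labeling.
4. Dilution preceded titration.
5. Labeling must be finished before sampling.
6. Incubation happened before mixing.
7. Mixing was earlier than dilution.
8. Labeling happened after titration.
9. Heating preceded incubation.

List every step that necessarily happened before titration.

dilution, heating, incubation, mixing

Directly stated before titration: dilution.
Heating reaches titration via heating → dilution → titration.
Incubation reaches titration via incubation → mixing → dilution → titration.
Mixing reaches titration via mixing → dilution → titration.
No chain forces labeling (or any of the others) ahead of titration.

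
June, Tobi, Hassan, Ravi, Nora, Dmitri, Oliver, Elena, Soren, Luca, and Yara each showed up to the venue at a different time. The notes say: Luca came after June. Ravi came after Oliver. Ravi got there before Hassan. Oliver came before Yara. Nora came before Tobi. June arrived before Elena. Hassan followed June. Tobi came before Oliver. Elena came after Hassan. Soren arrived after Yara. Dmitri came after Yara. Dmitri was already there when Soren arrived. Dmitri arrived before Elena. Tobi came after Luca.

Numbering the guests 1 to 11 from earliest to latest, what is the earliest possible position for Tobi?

4

June, Luca, and Nora must all come before Tobi — 3 forced predecessors.
Nothing else is forced ahead of Tobi, so their earliest slot is position 3 + 1 = 4.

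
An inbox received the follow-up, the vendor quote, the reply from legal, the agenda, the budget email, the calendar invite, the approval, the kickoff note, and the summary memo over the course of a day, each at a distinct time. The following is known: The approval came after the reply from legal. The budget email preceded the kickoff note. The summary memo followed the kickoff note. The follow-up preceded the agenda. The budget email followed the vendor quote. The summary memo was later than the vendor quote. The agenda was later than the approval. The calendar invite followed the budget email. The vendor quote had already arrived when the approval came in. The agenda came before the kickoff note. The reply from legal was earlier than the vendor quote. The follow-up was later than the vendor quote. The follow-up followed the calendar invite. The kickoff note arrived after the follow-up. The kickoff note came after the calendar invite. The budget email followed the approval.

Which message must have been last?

the summary memo

Every other message has a chain of constraints placing it before the summary memo, so the summary memo is last.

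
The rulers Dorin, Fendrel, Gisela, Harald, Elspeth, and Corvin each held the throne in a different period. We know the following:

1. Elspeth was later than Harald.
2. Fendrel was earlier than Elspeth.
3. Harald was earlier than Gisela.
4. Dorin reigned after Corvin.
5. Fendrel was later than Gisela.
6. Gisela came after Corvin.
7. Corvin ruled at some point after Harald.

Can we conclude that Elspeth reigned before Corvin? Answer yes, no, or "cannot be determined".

no

Tracing the constraints gives Corvin → Gisela → Fendrel → Elspeth, so Corvin must come before Elspeth.
That means Elspeth cannot be before Corvin.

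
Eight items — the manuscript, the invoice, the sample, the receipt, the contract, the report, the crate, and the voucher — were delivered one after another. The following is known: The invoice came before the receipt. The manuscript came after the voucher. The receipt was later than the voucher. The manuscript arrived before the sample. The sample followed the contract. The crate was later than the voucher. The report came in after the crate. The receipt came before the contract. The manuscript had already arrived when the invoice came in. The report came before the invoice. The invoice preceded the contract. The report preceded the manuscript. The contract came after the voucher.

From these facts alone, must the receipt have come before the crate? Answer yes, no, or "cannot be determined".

no

Tracing the constraints gives the crate → the report → the invoice → the receipt, so the crate must come before the receipt.
That means the receipt cannot be before the crate.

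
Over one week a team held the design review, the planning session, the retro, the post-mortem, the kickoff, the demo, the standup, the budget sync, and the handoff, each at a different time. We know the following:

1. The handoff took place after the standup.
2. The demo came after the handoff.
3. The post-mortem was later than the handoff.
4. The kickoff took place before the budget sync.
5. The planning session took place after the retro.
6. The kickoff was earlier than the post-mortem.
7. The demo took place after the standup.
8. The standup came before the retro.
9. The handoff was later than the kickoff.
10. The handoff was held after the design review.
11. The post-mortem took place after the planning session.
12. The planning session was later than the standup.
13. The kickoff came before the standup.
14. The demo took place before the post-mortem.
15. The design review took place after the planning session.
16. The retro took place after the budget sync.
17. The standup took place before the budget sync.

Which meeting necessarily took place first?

The kickoff has a chain of constraints placing it before every other meeting, so the kickoff must be first.

the kickoff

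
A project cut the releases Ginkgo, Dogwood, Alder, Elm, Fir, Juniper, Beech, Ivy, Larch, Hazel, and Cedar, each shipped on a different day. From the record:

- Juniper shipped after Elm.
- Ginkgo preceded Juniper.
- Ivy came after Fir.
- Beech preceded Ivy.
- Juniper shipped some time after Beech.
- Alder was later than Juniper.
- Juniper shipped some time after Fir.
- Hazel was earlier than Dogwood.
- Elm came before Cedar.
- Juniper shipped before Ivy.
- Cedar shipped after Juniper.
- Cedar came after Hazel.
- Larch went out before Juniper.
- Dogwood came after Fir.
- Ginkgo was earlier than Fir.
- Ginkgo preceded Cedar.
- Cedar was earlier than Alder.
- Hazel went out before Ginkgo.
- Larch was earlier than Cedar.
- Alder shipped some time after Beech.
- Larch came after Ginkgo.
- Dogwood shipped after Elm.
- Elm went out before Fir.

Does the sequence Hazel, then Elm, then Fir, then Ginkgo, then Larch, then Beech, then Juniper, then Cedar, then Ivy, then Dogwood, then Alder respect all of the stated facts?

The constraints require Ginkgo before Fir, but in the proposed sequence Fir appears ahead of Ginkgo. That one violation is enough.

no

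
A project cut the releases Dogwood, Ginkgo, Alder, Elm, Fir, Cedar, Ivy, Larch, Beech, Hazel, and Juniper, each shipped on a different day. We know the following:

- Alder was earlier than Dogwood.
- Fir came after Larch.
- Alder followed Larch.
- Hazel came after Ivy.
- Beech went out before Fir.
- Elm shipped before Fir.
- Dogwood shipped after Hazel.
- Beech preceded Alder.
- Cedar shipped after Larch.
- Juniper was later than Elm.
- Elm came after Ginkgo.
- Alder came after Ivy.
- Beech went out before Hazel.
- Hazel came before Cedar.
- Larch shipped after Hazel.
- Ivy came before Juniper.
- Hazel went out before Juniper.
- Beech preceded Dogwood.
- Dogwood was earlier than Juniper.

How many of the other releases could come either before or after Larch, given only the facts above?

Forced before Larch: Beech, Hazel, and Ivy; forced after Larch: Alder, Cedar, Dogwood, Fir, and Juniper.
That leaves Elm and Ginkgo with no forced order relative to Larch — 2.

2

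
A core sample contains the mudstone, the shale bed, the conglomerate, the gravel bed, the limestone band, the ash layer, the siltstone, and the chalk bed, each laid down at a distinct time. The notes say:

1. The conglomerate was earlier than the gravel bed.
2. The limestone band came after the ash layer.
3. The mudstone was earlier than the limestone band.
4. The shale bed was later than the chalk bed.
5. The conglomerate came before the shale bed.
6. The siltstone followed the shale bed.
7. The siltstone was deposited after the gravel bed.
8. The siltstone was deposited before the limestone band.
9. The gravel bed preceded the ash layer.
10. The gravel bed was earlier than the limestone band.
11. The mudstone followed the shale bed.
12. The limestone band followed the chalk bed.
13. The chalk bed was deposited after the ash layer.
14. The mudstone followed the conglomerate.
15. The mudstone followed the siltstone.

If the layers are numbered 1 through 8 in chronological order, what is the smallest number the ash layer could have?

The conglomerate and the gravel bed must both come before the ash layer — 2 forced predecessors.
Nothing else is forced ahead of the ash layer, so its earliest slot is position 2 + 1 = 3.

3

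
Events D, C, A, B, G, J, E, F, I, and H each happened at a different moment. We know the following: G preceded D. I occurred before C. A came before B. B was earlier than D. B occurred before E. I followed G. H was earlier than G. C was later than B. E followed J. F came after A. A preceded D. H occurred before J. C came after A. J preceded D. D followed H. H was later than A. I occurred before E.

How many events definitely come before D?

5

Directly stated before D: A, B, G, H, and J.
No chain forces F (or any of the others) ahead of D.
That's A, B, G, H, and J — 5 in all.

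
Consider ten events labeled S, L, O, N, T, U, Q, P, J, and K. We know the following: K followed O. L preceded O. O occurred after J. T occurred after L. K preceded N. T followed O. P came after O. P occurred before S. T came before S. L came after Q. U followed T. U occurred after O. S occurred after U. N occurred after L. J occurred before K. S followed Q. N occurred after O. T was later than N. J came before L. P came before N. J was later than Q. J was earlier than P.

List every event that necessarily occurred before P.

Directly stated before P: J and O.
L reaches P via L → O → P.
Q reaches P via Q → J → P.

J, L, O, Q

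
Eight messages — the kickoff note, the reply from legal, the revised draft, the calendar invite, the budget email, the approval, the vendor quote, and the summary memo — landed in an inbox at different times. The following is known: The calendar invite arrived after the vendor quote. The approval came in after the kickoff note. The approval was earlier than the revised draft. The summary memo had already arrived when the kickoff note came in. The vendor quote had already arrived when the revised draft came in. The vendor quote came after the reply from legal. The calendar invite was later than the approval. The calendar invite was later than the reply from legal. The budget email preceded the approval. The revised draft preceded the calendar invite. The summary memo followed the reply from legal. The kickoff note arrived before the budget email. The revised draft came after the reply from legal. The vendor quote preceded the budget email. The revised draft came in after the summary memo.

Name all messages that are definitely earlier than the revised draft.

Directly stated before the revised draft: the approval, the reply from legal, the summary memo, and the vendor quote.
The budget email reaches the revised draft via the budget email → the approval → the revised draft.
The kickoff note reaches the revised draft via the kickoff note → the approval → the revised draft.

the approval, the budget email, the kickoff note, the reply from legal, the summary memo, the vendor quote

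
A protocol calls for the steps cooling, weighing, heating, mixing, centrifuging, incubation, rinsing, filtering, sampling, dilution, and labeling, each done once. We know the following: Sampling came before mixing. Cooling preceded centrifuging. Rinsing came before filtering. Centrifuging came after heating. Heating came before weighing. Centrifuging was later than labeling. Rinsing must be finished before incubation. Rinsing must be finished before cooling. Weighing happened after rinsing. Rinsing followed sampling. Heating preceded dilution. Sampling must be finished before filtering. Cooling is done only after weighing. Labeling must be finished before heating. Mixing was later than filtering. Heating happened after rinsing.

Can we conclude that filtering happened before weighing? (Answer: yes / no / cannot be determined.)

cannot be determined

No chain of stated constraints runs from filtering to weighing, and none runs from weighing to filtering either.
So the relative order of filtering and weighing is not fixed by the given facts.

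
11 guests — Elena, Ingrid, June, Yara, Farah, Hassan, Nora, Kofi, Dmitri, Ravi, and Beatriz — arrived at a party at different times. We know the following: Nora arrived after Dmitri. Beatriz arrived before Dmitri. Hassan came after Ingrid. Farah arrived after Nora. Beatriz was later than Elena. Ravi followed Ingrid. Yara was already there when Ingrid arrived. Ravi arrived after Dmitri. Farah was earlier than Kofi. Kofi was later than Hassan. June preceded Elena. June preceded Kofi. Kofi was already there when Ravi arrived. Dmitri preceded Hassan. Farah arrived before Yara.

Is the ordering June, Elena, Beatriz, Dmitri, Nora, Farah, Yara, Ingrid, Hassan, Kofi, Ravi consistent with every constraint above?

yes

Check each stated constraint against the proposed order — e.g. Dmitri is ahead of Ravi; June is ahead of Kofi. Every pair is in the required order; nothing is violated.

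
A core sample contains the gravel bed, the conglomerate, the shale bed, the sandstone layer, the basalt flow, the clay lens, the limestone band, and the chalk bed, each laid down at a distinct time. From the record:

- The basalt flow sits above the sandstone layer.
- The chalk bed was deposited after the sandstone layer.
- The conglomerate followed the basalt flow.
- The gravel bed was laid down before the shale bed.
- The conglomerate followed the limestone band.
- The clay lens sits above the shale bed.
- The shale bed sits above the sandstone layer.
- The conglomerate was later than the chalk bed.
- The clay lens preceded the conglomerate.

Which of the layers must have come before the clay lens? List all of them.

Directly stated before the clay lens: the shale bed.
The gravel bed reaches the clay lens via the gravel bed → the shale bed → the clay lens.
The sandstone layer reaches the clay lens via the sandstone layer → the shale bed → the clay lens.
No chain forces the conglomerate (or any of the others) ahead of the clay lens.

the gravel bed, the sandstone layer, the shale bed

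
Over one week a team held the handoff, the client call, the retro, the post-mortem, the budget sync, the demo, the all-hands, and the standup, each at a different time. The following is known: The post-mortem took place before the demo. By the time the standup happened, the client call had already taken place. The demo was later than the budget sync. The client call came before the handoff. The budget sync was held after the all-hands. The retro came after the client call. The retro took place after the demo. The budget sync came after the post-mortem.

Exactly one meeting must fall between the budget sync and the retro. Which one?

Tracing the constraints gives the budget sync → the demo → the retro, so the demo sits after the budget sync and before the retro.
No other meeting is forced both after the budget sync and before the retro.

the demo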